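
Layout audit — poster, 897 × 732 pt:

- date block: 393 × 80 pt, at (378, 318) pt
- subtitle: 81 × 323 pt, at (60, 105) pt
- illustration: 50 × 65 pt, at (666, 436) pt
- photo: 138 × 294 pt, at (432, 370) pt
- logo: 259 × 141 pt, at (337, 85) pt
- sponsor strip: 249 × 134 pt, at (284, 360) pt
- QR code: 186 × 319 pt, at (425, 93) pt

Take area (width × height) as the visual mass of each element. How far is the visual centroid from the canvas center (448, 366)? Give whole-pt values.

Areas: date block 393·80 = 31440, subtitle 81·323 = 26163, illustration 50·65 = 3250, photo 138·294 = 40572, logo 259·141 = 36519, sponsor strip 249·134 = 33366, QR code 186·319 = 59334. Total weight = 230644.
Σw·x = 80145501; x̄ = 80145501/230644 ≈ 347.49.
Σw·y = 49807612; ȳ = 49807612/230644 ≈ 215.95.
Relative to (448, 366): Δ = (-100.51, -150.05); |Δ| = √(-100.51² + -150.05²) ≈ 180.60.

≈ 181 pt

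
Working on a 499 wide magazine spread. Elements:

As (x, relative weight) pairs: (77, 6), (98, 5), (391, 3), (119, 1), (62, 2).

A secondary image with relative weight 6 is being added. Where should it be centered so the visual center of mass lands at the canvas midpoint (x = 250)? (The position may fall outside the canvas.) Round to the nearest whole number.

x ≈ 564

New total weight: (6 + 5 + 3 + 1 + 2) + 6 = 23.
x: target moment 23×250 = 5750; current 6·77 + 5·98 + 3·391 + 1·119 + 2·62 = 2368; the secondary image supplies 3382, so x = 3382/6 ≈ 563.67.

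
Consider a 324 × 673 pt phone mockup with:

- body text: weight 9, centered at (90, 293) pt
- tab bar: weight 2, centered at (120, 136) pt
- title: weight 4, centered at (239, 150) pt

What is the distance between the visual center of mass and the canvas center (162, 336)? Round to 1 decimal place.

Total weight = 9 + 2 + 4 = 15.
x: (9·90 + 2·120 + 4·239) / 15 = 2006 / 15 ≈ 133.73
y: (9·293 + 2·136 + 4·150) / 15 = 3509 / 15 ≈ 233.93
Relative to (162, 336): Δ = (-28.27, -102.07); |Δ| = √(-28.27² + -102.07²) ≈ 105.91.

≈ 105.9 pt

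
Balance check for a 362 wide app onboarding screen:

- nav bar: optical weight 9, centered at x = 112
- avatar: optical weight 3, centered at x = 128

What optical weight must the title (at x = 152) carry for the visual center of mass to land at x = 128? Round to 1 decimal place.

Existing Σw = 12 (9 + 3); existing moment 9·112 + 3·128 = 1392.
For the centroid to hit 128: (1392 + w·152) / (12 + w) = 128.
Solving: w = (128·12 − 1392) / (152 − 128) = 144 / 24 ≈ 6.00.

w ≈ 6.0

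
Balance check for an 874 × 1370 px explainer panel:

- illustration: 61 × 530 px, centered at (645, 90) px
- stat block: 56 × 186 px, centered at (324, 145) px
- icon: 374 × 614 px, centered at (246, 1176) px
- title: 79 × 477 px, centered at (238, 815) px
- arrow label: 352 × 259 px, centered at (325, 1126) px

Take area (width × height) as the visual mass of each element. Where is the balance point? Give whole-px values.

(297, 1016)

Areas: illustration 61·530 = 32330, stat block 56·186 = 10416, icon 374·614 = 229636, title 79·477 = 37683, arrow label 352·259 = 91168. Total weight = 401233.
x: (32330·645 + 10416·324 + 229636·246 + 37683·238 + 91168·325) / 401233 = 119316244 / 401233 ≈ 297.37
y: (32330·90 + 10416·145 + 229636·1176 + 37683·815 + 91168·1126) / 401233 = 407838769 / 401233 ≈ 1016.46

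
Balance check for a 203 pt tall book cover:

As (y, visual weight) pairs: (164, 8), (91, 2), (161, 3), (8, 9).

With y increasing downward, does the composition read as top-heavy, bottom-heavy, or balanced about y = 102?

top-heavy

Weights sum to 8 + 2 + 3 + 9 = 22.
y: (8·164 + 2·91 + 3·161 + 9·8) / 22 = 2049 / 22 ≈ 93.14
93.1 vs midline 102 → top-heavy.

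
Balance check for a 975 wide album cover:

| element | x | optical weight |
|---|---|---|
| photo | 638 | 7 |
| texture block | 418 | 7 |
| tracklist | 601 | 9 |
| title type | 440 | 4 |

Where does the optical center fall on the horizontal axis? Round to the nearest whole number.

x ≈ 539

Total weight = 7 + 7 + 9 + 4 = 27.
Σw·x = 7·638 + 7·418 + 9·601 + 4·440 = 14561, so x̄ = 14561/27 ≈ 539.30.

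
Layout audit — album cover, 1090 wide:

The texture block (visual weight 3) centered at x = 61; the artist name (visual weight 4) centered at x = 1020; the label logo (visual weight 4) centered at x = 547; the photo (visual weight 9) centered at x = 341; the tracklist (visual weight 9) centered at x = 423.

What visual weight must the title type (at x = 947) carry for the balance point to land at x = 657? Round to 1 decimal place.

Existing Σw = 29 (3 + 4 + 4 + 9 + 9); existing moment 3·61 + 4·1020 + 4·547 + 9·341 + 9·423 = 13327.
Balance at x = 657 requires (13327 + w·947) / (29 + w) = 657.
Rearranging, w·(947 − 657) = 657·29 − 13327 = 5726, so w ≈ 5726/290 = 19.74.

w ≈ 19.7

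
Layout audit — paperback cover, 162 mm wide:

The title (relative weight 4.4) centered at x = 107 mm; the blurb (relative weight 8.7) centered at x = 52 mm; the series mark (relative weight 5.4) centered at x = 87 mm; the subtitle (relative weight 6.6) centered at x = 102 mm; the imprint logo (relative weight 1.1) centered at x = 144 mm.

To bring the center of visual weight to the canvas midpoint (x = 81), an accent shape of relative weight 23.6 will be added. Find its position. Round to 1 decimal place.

x ≈ 76.7

With the accent shape, Σw becomes 4.4 + 8.7 + 5.4 + 6.6 + 1.1 + 23.6 = 49.8.
Along x: (2224.6 + 23.6·x) / 49.8 = 81 (existing moment 4.4·107 + 8.7·52 + 5.4·87 + 6.6·102 + 1.1·144 = 2224.6) ⇒ x = (4033.8 − 2224.6) / 23.6 ≈ 76.66.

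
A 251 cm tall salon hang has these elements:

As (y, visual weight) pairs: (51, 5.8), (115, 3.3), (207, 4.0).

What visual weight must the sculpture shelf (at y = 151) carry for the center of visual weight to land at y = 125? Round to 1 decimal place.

w ≈ 5.2

Fixed elements: Σw = 5.8 + 3.3 + 4.0 = 13.1, Σw·y = 5.8·51 + 3.3·115 + 4.0·207 = 1503.3.
For the centroid to hit 125: (1503.3 + w·151) / (13.1 + w) = 125.
So w = (125·13.1 − 1503.3)/(151 − 125) = 134.2/26 ≈ 5.16.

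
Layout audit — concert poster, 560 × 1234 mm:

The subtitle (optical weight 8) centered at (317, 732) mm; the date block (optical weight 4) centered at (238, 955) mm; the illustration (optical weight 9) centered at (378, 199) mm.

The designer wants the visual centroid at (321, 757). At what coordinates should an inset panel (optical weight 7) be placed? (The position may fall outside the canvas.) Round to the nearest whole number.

After adding the inset panel, total weight = 8 + 4 + 9 + 7 = 28.
Along x: (6890 + 7·x) / 28 = 321 (existing moment 8·317 + 4·238 + 9·378 = 6890) ⇒ x = (8988 − 6890) / 7 ≈ 299.71.
Along y: (11467 + 7·y) / 28 = 757 (existing moment 8·732 + 4·955 + 9·199 = 11467) ⇒ y = (21196 − 11467) / 7 ≈ 1389.86.

(300, 1390)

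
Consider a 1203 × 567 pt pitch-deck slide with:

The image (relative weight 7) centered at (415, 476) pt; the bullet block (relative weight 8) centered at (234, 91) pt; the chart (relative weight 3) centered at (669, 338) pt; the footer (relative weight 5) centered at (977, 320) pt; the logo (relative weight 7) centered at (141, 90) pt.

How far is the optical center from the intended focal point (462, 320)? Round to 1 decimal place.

≈ 86.4 pt

Σw = 7 + 8 + 3 + 5 + 7 = 30.
x: (7·415 + 8·234 + 3·669 + 5·977 + 7·141) / 30 = 12656 / 30 ≈ 421.87
y: (7·476 + 8·91 + 3·338 + 5·320 + 7·90) / 30 = 7304 / 30 ≈ 243.47
Relative to (462, 320): Δ = (-40.13, -76.53); |Δ| = √(-40.13² + -76.53²) ≈ 86.42.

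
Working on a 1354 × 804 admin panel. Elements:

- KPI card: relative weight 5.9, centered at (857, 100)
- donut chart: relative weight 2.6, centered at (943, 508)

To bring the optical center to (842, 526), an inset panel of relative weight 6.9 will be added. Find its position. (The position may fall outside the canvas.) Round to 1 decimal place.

New total weight: (5.9 + 2.6) + 6.9 = 15.4.
Along x: (7508.1 + 6.9·x) / 15.4 = 842 (existing moment 5.9·857 + 2.6·943 = 7508.1) ⇒ x = (12966.8 − 7508.1) / 6.9 ≈ 791.12.
Along y: (1910.8 + 6.9·y) / 15.4 = 526 (existing moment 5.9·100 + 2.6·508 = 1910.8) ⇒ y = (8100.4 − 1910.8) / 6.9 ≈ 897.04.

(791.1, 897.0)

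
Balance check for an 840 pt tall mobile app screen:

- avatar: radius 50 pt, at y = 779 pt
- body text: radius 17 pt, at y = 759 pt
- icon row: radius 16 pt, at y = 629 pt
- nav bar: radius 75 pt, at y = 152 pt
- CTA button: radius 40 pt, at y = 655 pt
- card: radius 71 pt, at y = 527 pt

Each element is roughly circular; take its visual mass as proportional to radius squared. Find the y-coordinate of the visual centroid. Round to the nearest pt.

y ≈ 450

r² weights: avatar 50² = 2500, body text 17² = 289, icon row 16² = 256, nav bar 75² = 5625, CTA button 40² = 1600, card 71² = 5041. Total = 15311.
y: moment 6887482 / weight 15311 ≈ 449.84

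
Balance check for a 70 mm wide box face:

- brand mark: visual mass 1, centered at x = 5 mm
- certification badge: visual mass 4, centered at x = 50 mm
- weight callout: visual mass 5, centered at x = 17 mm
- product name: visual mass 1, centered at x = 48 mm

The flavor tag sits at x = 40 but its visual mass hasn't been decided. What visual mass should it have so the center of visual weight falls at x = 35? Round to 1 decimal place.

w ≈ 9.4

Existing Σw = 11 (1 + 4 + 5 + 1); existing moment 1·5 + 4·50 + 5·17 + 1·48 = 338.
Balance at x = 35 requires (338 + w·40) / (11 + w) = 35.
So w = (35·11 − 338)/(40 − 35) = 47/5 ≈ 9.40.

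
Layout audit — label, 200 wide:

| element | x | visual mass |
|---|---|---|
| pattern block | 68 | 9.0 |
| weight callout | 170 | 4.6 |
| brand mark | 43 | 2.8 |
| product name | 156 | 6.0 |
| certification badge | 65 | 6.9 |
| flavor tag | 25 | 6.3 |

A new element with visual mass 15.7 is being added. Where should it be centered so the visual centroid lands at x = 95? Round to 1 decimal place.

x ≈ 115.7

With the new element, Σw becomes 9.0 + 4.6 + 2.8 + 6.0 + 6.9 + 6.3 + 15.7 = 51.3.
x: need Σw·x = 51.3·95 = 4873.5. Existing = 9.0·68 + 4.6·170 + 2.8·43 + 6.0·156 + 6.9·65 + 6.3·25 = 3056.4. Remainder 1817.1 / 15.7 ≈ 115.74.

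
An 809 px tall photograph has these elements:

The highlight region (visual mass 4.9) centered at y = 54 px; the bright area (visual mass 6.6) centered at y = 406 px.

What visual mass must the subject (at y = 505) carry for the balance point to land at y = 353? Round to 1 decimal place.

w ≈ 7.3

Fixed elements: Σw = 4.9 + 6.6 = 11.5, Σw·y = 4.9·54 + 6.6·406 = 2944.2.
Balance at y = 353 requires (2944.2 + w·505) / (11.5 + w) = 353.
So w = (353·11.5 − 2944.2)/(505 − 353) = 1115.3/152 ≈ 7.34.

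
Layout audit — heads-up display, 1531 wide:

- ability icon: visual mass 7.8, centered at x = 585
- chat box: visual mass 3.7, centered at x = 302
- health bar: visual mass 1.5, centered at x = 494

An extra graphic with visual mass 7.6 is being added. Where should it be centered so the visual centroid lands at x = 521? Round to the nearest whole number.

x ≈ 567

After adding the extra graphic, total weight = 7.8 + 3.7 + 1.5 + 7.6 = 20.6.
x: target moment 20.6×521 = 10732.6; current 7.8·585 + 3.7·302 + 1.5·494 = 6421.4; the extra graphic supplies 4311.2, so x = 4311.2/7.6 ≈ 567.26.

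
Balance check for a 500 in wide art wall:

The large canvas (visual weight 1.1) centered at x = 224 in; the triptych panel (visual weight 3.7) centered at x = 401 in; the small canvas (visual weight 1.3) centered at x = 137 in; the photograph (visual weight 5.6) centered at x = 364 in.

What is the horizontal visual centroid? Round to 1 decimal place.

x ≈ 337.3

Total weight = 1.1 + 3.7 + 1.3 + 5.6 = 11.7.
x: (1.1·224 + 3.7·401 + 1.3·137 + 5.6·364) / 11.7 = 3946.6 / 11.7 ≈ 337.32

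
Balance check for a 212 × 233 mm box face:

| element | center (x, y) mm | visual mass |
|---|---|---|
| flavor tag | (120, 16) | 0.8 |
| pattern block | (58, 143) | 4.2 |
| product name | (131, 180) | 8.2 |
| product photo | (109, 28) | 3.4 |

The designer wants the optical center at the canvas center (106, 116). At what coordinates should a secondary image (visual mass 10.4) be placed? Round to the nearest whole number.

(104, 91)

New total weight: (0.8 + 4.2 + 8.2 + 3.4) + 10.4 = 27.0.
x: need Σw·x = 27.0·106 = 2862.0. Existing = 0.8·120 + 4.2·58 + 8.2·131 + 3.4·109 = 1784.4. Remainder 1077.6 / 10.4 ≈ 103.62.
y: need Σw·y = 27.0·116 = 3132.0. Existing = 0.8·16 + 4.2·143 + 8.2·180 + 3.4·28 = 2184.6. Remainder 947.4 / 10.4 ≈ 91.10.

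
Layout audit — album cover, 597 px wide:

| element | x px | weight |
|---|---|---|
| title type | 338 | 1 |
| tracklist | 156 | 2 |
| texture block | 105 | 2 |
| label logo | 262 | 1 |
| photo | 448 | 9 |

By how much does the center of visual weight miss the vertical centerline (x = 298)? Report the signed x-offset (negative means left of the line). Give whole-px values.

≈ 46 px

Σw = 1 + 2 + 2 + 1 + 9 = 15.
x-moment: 1·338 + 2·156 + 2·105 + 1·262 + 9·448 = 5154; centroid 5154/15 ≈ 343.60.
Against x = 298, that's 343.60 − 298 = 45.60.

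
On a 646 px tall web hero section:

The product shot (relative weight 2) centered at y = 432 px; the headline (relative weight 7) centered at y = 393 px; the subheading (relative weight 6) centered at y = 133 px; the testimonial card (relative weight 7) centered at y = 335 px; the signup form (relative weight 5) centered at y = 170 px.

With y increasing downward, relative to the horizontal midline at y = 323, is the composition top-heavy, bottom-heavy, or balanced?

Total weight = 2 + 7 + 6 + 7 + 5 = 27.
Σw·y = 2·432 + 7·393 + 6·133 + 7·335 + 5·170 = 7608, so ȳ = 7608/27 ≈ 281.78.
281.8 vs midline 323 → top-heavy.

top-heavy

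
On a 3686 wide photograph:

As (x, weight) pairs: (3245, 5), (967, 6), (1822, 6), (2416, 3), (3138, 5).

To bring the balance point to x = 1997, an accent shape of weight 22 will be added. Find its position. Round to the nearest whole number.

x ≈ 1726

After adding the accent shape, total weight = 5 + 6 + 6 + 3 + 5 + 22 = 47.
x: target moment 47×1997 = 93859; current 5·3245 + 6·967 + 6·1822 + 3·2416 + 5·3138 = 55897; the accent shape supplies 37962, so x = 37962/22 ≈ 1725.55.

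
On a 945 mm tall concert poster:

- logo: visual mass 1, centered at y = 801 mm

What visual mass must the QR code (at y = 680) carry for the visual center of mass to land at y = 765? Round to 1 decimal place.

Known: weight 1 with moment 1·801 = 801.
Set Σw·y/Σw = 765: (801 + 680w) = 765·(1 + w).
Solving: w = (765·1 − 801) / (680 − 765) = -36 / -85 ≈ 0.42.

w ≈ 0.4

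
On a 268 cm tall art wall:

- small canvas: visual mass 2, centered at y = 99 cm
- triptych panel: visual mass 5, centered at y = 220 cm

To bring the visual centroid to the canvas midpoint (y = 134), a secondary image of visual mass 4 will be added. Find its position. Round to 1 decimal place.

With the secondary image, Σw becomes 2 + 5 + 4 = 11.
Along y: (1298 + 4·y) / 11 = 134 (existing moment 2·99 + 5·220 = 1298) ⇒ y = (1474 − 1298) / 4 ≈ 44.00.

y ≈ 44.0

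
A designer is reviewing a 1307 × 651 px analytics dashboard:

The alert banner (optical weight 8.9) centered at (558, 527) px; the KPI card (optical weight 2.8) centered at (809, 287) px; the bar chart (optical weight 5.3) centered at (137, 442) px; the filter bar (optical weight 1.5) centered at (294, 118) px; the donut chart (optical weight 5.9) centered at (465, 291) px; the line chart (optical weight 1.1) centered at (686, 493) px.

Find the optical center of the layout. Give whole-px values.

Weights sum to 8.9 + 2.8 + 5.3 + 1.5 + 5.9 + 1.1 = 25.5.
Σw·x = 11896.6; x̄ = 11896.6/25.5 ≈ 466.53.
y: moment 10272.7 / weight 25.5 ≈ 402.85

(467, 403)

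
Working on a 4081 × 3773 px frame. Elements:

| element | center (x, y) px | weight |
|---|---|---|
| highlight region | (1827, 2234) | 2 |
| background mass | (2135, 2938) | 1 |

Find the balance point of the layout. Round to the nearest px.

Weights sum to 2 + 1 = 3.
Σw·x = 2·1827 + 1·2135 = 5789, so x̄ = 5789/3 ≈ 1929.67.
Σw·y = 2·2234 + 1·2938 = 7406, so ȳ = 7406/3 ≈ 2468.67.

(1930, 2469)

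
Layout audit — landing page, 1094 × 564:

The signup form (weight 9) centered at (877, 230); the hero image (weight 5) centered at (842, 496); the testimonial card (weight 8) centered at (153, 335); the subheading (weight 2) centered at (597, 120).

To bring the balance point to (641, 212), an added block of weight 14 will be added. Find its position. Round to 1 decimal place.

With the added block, Σw becomes 9 + 5 + 8 + 2 + 14 = 38.
Along x: (14521 + 14·x) / 38 = 641 (existing moment 9·877 + 5·842 + 8·153 + 2·597 = 14521) ⇒ x = (24358 − 14521) / 14 ≈ 702.64.
Along y: (7470 + 14·y) / 38 = 212 (existing moment 9·230 + 5·496 + 8·335 + 2·120 = 7470) ⇒ y = (8056 − 7470) / 14 ≈ 41.86.

(702.6, 41.9)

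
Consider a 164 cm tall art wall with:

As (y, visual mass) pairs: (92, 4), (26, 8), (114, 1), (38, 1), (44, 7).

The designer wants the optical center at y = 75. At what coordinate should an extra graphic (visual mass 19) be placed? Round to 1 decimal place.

With the extra graphic, Σw becomes 4 + 8 + 1 + 1 + 7 + 19 = 40.
Along y: (1036 + 19·y) / 40 = 75 (existing moment 4·92 + 8·26 + 1·114 + 1·38 + 7·44 = 1036) ⇒ y = (3000 − 1036) / 19 ≈ 103.37.

y ≈ 103.4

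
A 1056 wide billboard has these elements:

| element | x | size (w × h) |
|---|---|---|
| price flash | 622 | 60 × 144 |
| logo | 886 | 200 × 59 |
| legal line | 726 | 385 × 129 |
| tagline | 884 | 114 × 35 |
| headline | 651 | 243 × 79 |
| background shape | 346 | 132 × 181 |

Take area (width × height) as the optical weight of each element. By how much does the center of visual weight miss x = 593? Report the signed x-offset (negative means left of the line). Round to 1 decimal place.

≈ 57.1

Areas → weights: price flash 60·144 = 8640, logo 200·59 = 11800, legal line 385·129 = 49665, tagline 114·35 = 3990, headline 243·79 = 19197, background shape 132·181 = 23892; Σw = 117184.
Σw·x = 76176709; x̄ = 76176709/117184 ≈ 650.06.
Against x = 593, that's 650.06 − 593 = 57.06.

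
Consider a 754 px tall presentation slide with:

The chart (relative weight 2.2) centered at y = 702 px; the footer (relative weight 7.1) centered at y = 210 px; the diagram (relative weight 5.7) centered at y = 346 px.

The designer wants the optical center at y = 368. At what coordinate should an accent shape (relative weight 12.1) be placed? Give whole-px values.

After adding the accent shape, total weight = 2.2 + 7.1 + 5.7 + 12.1 = 27.1.
Along y: (5007.6 + 12.1·y) / 27.1 = 368 (existing moment 2.2·702 + 7.1·210 + 5.7·346 = 5007.6) ⇒ y = (9972.8 − 5007.6) / 12.1 ≈ 410.35.

y ≈ 410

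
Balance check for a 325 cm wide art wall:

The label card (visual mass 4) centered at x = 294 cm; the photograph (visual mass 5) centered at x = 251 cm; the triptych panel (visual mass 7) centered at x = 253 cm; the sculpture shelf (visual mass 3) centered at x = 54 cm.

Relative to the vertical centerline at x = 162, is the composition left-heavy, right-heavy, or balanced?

Total weight = 4 + 5 + 7 + 3 = 19.
Σw·x = 4·294 + 5·251 + 7·253 + 3·54 = 4364, so x̄ = 4364/19 ≈ 229.68.
229.7 lies right of the midline 162, so the layout is right-heavy.

right-heavy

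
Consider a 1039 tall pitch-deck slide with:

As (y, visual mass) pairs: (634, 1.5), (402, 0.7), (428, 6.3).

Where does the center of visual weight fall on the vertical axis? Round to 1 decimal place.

y ≈ 462.2

Total weight = 1.5 + 0.7 + 6.3 = 8.5.
y: (1.5·634 + 0.7·402 + 6.3·428) / 8.5 = 3928.8 / 8.5 ≈ 462.21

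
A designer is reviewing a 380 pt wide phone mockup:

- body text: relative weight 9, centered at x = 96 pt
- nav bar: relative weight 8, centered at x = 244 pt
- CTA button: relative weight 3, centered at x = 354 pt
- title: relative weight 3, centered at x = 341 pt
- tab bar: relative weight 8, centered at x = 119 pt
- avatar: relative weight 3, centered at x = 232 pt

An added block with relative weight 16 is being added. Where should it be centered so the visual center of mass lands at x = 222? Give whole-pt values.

New total weight: (9 + 8 + 3 + 3 + 8 + 3) + 16 = 50.
x: target moment 50×222 = 11100; current 9·96 + 8·244 + 3·354 + 3·341 + 8·119 + 3·232 = 6549; the added block supplies 4551, so x = 4551/16 ≈ 284.44.

x ≈ 284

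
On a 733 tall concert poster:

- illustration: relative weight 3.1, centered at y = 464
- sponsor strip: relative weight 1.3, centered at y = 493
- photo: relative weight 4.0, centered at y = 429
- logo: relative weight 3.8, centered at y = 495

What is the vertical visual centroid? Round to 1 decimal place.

y ≈ 465.3

Total weight = 3.1 + 1.3 + 4.0 + 3.8 = 12.2.
y: (3.1·464 + 1.3·493 + 4.0·429 + 3.8·495) / 12.2 = 5676.3 / 12.2 ≈ 465.27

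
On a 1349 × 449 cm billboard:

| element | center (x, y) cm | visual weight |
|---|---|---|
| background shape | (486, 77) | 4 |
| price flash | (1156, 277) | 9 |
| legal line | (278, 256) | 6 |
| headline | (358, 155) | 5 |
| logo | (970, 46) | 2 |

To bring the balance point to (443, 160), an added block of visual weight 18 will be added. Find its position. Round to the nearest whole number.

(97, 102)

After adding the added block, total weight = 4 + 9 + 6 + 5 + 2 + 18 = 44.
Along x: (17746 + 18·x) / 44 = 443 (existing moment 4·486 + 9·1156 + 6·278 + 5·358 + 2·970 = 17746) ⇒ x = (19492 − 17746) / 18 ≈ 97.00.
Along y: (5204 + 18·y) / 44 = 160 (existing moment 4·77 + 9·277 + 6·256 + 5·155 + 2·46 = 5204) ⇒ y = (7040 − 5204) / 18 ≈ 102.00.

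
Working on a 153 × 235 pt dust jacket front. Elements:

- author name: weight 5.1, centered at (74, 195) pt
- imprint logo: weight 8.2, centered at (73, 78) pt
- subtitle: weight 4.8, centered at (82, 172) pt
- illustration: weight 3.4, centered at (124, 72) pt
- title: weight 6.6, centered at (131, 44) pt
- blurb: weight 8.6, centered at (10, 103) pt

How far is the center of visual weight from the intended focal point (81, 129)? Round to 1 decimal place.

≈ 24.1 pt

Weights sum to 5.1 + 8.2 + 4.8 + 3.4 + 6.6 + 8.6 = 36.7.
x-moment: 5.1·74 + 8.2·73 + 4.8·82 + 3.4·124 + 6.6·131 + 8.6·10 = 2741.8; centroid 2741.8/36.7 ≈ 74.71.
y-moment: 5.1·195 + 8.2·78 + 4.8·172 + 3.4·72 + 6.6·44 + 8.6·103 = 3880.7; centroid 3880.7/36.7 ≈ 105.74.
From (81, 129): dx = -6.29, dy = -23.26, so the distance is √(dx²+dy²) ≈ 24.09.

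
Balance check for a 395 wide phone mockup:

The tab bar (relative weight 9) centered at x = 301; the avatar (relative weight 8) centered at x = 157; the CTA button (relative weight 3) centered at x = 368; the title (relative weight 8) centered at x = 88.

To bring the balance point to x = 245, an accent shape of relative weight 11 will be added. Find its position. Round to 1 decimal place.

x ≈ 343.8

After adding the accent shape, total weight = 9 + 8 + 3 + 8 + 11 = 39.
Along x: (5773 + 11·x) / 39 = 245 (existing moment 9·301 + 8·157 + 3·368 + 8·88 = 5773) ⇒ x = (9555 − 5773) / 11 ≈ 343.82.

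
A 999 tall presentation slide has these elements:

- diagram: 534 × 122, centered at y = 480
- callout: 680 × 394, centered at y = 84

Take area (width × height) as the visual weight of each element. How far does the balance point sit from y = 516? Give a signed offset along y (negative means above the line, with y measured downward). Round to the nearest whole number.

≈ -355

Taking area as weight: diagram 534·122 = 65148, callout 680·394 = 267920. Sum 333068.
y-moment: 65148·480 + 267920·84 = 53776320; centroid 53776320/333068 ≈ 161.46.
Offset from y = 516: 161.46 − 516 ≈ -354.54.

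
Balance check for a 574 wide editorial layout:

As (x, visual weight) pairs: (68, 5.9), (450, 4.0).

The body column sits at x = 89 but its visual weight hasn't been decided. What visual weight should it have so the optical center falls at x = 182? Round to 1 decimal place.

w ≈ 4.3

Existing Σw = 9.9 (5.9 + 4.0); existing moment 5.9·68 + 4.0·450 = 2201.2.
For the centroid to hit 182: (2201.2 + w·89) / (9.9 + w) = 182.
Rearranging, w·(89 − 182) = 182·9.9 − 2201.2 = -399.4, so w ≈ -399.4/-93 = 4.29.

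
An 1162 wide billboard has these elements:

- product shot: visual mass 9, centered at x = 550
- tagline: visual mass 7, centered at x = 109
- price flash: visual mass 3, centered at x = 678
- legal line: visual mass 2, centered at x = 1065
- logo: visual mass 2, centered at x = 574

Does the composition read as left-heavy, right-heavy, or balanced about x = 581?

Total weight = 9 + 7 + 3 + 2 + 2 = 23.
x-moment: 9·550 + 7·109 + 3·678 + 2·1065 + 2·574 = 11025; centroid 11025/23 ≈ 479.35.
479.3 vs midline 581 → left-heavy.

left-heavy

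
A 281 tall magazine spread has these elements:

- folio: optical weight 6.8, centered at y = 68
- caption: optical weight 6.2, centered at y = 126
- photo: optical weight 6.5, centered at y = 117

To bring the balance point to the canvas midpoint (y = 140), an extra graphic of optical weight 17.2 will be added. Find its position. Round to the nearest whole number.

With the extra graphic, Σw becomes 6.8 + 6.2 + 6.5 + 17.2 = 36.7.
Along y: (2004.1 + 17.2·y) / 36.7 = 140 (existing moment 6.8·68 + 6.2·126 + 6.5·117 = 2004.1) ⇒ y = (5138.0 − 2004.1) / 17.2 ≈ 182.20.

y ≈ 182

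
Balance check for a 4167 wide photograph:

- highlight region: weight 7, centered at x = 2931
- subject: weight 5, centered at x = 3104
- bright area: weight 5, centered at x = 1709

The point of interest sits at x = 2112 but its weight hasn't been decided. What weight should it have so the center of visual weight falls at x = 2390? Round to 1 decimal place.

Existing Σw = 17 (7 + 5 + 5); existing moment 7·2931 + 5·3104 + 5·1709 = 44582.
Balance at x = 2390 requires (44582 + w·2112) / (17 + w) = 2390.
So w = (2390·17 − 44582)/(2112 − 2390) = -3952/-278 ≈ 14.22.

w ≈ 14.2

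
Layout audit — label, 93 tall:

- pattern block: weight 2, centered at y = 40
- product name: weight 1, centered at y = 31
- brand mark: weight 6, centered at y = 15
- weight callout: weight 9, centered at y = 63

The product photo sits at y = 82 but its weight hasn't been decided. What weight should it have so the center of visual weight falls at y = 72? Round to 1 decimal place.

w ≈ 52.8

Known weights sum to 2 + 1 + 6 + 9 = 18; their moment is 2·40 + 1·31 + 6·15 + 9·63 = 768.
For the centroid to hit 72: (768 + w·82) / (18 + w) = 72.
Rearranging, w·(82 − 72) = 72·18 − 768 = 528, so w ≈ 528/10 = 52.80.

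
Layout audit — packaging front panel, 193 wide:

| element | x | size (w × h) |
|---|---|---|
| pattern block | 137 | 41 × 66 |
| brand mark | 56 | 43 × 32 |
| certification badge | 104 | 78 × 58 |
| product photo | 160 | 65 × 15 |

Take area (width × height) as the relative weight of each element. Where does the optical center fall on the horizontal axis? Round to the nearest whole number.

Areas → weights: pattern block 41·66 = 2706, brand mark 43·32 = 1376, certification badge 78·58 = 4524, product photo 65·15 = 975; Σw = 9581.
x-moment: 2706·137 + 1376·56 + 4524·104 + 975·160 = 1074274; centroid 1074274/9581 ≈ 112.13.

x ≈ 112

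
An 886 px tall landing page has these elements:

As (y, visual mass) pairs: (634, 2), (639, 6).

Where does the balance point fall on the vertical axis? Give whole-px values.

y ≈ 638

Σw = 2 + 6 = 8.
y: (2·634 + 6·639) / 8 = 5102 / 8 ≈ 637.75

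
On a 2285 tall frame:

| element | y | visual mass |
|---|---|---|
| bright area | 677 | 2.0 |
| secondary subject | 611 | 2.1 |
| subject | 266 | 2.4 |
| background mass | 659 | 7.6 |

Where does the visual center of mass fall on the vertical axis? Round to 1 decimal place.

y ≈ 587.5

Weights sum to 2.0 + 2.1 + 2.4 + 7.6 = 14.1.
y-moment: 2.0·677 + 2.1·611 + 2.4·266 + 7.6·659 = 8283.9; centroid 8283.9/14.1 ≈ 587.51.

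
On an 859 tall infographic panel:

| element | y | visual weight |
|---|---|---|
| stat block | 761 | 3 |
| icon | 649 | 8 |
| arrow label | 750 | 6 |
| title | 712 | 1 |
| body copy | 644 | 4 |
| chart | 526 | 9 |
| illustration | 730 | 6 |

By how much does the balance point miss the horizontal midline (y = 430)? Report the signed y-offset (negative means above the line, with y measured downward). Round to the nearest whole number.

Weights sum to 3 + 8 + 6 + 1 + 4 + 9 + 6 = 37.
y: moment 24377 / weight 37 ≈ 658.84
Offset from y = 430: 658.84 − 430 ≈ 228.84.

≈ 229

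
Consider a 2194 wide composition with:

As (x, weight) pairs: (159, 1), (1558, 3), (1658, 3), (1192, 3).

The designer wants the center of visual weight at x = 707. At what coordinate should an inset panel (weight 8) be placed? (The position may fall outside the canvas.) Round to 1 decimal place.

x ≈ -82.1

With the inset panel, Σw becomes 1 + 3 + 3 + 3 + 8 = 18.
Along x: (13383 + 8·x) / 18 = 707 (existing moment 1·159 + 3·1558 + 3·1658 + 3·1192 = 13383) ⇒ x = (12726 − 13383) / 8 ≈ -82.12.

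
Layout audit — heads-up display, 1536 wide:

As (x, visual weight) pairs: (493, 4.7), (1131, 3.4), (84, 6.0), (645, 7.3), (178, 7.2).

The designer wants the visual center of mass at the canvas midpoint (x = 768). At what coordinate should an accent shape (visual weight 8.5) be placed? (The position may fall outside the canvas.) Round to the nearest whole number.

x ≈ 1863

With the accent shape, Σw becomes 4.7 + 3.4 + 6.0 + 7.3 + 7.2 + 8.5 = 37.1.
x: target moment 37.1×768 = 28492.8; current 4.7·493 + 3.4·1131 + 6.0·84 + 7.3·645 + 7.2·178 = 12656.6; the accent shape supplies 15836.2, so x = 15836.2/8.5 ≈ 1863.08.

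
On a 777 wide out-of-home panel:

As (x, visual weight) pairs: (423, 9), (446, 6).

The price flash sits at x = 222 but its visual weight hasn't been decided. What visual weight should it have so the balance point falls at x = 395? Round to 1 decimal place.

w ≈ 3.2

Fixed elements: Σw = 9 + 6 = 15, Σw·x = 9·423 + 6·446 = 6483.
Set Σw·x/Σw = 395: (6483 + 222w) = 395·(15 + w).
Rearranging, w·(222 − 395) = 395·15 − 6483 = -558, so w ≈ -558/-173 = 3.23.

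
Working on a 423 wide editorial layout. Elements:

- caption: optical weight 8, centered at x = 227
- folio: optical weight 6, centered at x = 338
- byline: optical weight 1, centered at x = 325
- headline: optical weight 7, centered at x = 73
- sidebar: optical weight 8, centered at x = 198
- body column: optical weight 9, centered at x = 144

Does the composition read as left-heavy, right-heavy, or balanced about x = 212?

Weights sum to 8 + 6 + 1 + 7 + 8 + 9 = 39.
Σw·x = 7560; x̄ = 7560/39 ≈ 193.85.
Since 193.8 is left of 212, the composition reads left-heavy.

left-heavy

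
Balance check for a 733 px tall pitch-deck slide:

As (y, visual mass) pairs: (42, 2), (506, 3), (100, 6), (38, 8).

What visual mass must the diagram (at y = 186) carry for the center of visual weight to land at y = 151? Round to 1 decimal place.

w ≈ 10.4

Known weights sum to 2 + 3 + 6 + 8 = 19; their moment is 2·42 + 3·506 + 6·100 + 8·38 = 2506.
For the centroid to hit 151: (2506 + w·186) / (19 + w) = 151.
Solving: w = (151·19 − 2506) / (186 − 151) = 363 / 35 ≈ 10.37.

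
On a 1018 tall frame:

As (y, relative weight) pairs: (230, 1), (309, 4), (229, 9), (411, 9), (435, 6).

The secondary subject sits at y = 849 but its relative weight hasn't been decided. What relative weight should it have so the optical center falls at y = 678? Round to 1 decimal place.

w ≈ 57.5

Existing Σw = 29 (1 + 4 + 9 + 9 + 6); existing moment 1·230 + 4·309 + 9·229 + 9·411 + 6·435 = 9836.
Balance at y = 678 requires (9836 + w·849) / (29 + w) = 678.
Rearranging, w·(849 − 678) = 678·29 − 9836 = 9826, so w ≈ 9826/171 = 57.46.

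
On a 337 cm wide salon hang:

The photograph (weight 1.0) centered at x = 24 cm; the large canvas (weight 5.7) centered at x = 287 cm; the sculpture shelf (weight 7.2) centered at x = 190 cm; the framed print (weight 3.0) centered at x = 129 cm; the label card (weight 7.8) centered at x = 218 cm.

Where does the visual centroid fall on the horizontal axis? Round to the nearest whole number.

Σw = 1.0 + 5.7 + 7.2 + 3.0 + 7.8 = 24.7.
x-moment: 1.0·24 + 5.7·287 + 7.2·190 + 3.0·129 + 7.8·218 = 5115.3; centroid 5115.3/24.7 ≈ 207.10.

x ≈ 207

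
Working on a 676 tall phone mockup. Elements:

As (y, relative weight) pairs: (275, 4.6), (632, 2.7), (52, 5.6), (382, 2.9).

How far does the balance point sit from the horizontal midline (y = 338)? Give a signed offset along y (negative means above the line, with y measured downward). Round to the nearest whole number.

≈ -61

Σw = 4.6 + 2.7 + 5.6 + 2.9 = 15.8.
y-moment: 4.6·275 + 2.7·632 + 5.6·52 + 2.9·382 = 4370.4; centroid 4370.4/15.8 ≈ 276.61.
Offset from y = 338: 276.61 − 338 ≈ -61.39.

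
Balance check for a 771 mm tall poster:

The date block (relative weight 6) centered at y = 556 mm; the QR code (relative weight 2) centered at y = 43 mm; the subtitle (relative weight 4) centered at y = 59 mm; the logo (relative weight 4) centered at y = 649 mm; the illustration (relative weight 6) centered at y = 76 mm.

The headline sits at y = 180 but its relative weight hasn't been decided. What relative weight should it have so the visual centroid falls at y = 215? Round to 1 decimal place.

Fixed elements: Σw = 6 + 2 + 4 + 4 + 6 = 22, Σw·y = 6·556 + 2·43 + 4·59 + 4·649 + 6·76 = 6710.
For the centroid to hit 215: (6710 + w·180) / (22 + w) = 215.
Solving: w = (215·22 − 6710) / (180 − 215) = -1980 / -35 ≈ 56.57.

w ≈ 56.6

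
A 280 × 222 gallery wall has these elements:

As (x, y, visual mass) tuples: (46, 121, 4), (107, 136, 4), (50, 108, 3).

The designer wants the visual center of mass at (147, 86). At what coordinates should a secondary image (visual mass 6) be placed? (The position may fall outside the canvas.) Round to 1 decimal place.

New total weight: (4 + 4 + 3) + 6 = 17.
x: need Σw·x = 17·147 = 2499. Existing = 4·46 + 4·107 + 3·50 = 762. Remainder 1737 / 6 ≈ 289.50.
y: need Σw·y = 17·86 = 1462. Existing = 4·121 + 4·136 + 3·108 = 1352. Remainder 110 / 6 ≈ 18.33.

(289.5, 18.3)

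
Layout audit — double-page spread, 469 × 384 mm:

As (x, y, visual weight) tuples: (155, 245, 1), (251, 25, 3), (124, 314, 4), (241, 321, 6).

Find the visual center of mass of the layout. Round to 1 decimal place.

Total weight = 1 + 3 + 4 + 6 = 14.
x: (1·155 + 3·251 + 4·124 + 6·241) / 14 = 2850 / 14 ≈ 203.57
y: (1·245 + 3·25 + 4·314 + 6·321) / 14 = 3502 / 14 ≈ 250.14

(203.6, 250.1)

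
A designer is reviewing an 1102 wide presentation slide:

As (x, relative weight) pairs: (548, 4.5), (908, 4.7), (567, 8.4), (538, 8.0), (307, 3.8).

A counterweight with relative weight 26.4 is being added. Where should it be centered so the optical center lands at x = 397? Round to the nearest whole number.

x ≈ 196

After adding the counterweight, total weight = 4.5 + 4.7 + 8.4 + 8.0 + 3.8 + 26.4 = 55.8.
Along x: (16967.0 + 26.4·x) / 55.8 = 397 (existing moment 4.5·548 + 4.7·908 + 8.4·567 + 8.0·538 + 3.8·307 = 16967.0) ⇒ x = (22152.6 − 16967.0) / 26.4 ≈ 196.42.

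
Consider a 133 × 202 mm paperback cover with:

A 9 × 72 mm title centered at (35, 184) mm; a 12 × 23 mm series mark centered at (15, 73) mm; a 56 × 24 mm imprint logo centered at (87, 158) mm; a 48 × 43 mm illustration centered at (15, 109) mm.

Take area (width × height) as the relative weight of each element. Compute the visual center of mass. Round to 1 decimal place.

Taking area as weight: title 9·72 = 648, series mark 12·23 = 276, imprint logo 56·24 = 1344, illustration 48·43 = 2064. Sum 4332.
x-moment: 648·35 + 276·15 + 1344·87 + 2064·15 = 174708; centroid 174708/4332 ≈ 40.33.
y-moment: 648·184 + 276·73 + 1344·158 + 2064·109 = 576708; centroid 576708/4332 ≈ 133.13.

(40.3, 133.1)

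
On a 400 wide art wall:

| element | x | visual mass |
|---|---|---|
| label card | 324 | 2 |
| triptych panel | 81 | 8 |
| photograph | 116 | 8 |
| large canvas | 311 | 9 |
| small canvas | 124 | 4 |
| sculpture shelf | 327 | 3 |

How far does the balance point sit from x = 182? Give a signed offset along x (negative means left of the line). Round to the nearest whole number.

Σw = 2 + 8 + 8 + 9 + 4 + 3 = 34.
x: (2·324 + 8·81 + 8·116 + 9·311 + 4·124 + 3·327) / 34 = 6500 / 34 ≈ 191.18
Difference: 191.18 − 182 ≈ 9.18.

≈ 9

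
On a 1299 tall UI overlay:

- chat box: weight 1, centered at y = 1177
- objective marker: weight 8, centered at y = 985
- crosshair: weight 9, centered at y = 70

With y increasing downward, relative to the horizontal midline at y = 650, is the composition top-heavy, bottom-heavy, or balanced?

Total weight = 1 + 8 + 9 = 18.
y-moment: 1·1177 + 8·985 + 9·70 = 9687; centroid 9687/18 ≈ 538.17.
Since 538.2 is above (smaller y than) 650, the composition reads top-heavy.

top-heavy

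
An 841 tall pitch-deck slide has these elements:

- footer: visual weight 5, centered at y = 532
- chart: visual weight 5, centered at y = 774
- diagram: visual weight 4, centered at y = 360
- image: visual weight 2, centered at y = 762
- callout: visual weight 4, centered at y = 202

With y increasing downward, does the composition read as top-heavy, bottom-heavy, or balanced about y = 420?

bottom-heavy

Weights sum to 5 + 5 + 4 + 2 + 4 = 20.
y-moment: 5·532 + 5·774 + 4·360 + 2·762 + 4·202 = 10302; centroid 10302/20 ≈ 515.10.
515.1 lies below (larger y than) the midline 420, so the layout is bottom-heavy.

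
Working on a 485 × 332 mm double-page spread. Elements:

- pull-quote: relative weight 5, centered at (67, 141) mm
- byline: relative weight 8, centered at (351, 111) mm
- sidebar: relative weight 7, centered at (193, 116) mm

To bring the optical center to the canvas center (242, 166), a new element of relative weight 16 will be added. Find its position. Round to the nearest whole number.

(264, 223)

After adding the new element, total weight = 5 + 8 + 7 + 16 = 36.
x: need Σw·x = 36·242 = 8712. Existing = 5·67 + 8·351 + 7·193 = 4494. Remainder 4218 / 16 ≈ 263.62.
y: need Σw·y = 36·166 = 5976. Existing = 5·141 + 8·111 + 7·116 = 2405. Remainder 3571 / 16 ≈ 223.19.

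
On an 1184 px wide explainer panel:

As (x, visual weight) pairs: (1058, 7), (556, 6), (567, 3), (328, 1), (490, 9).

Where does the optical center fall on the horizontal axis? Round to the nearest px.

Σw = 7 + 6 + 3 + 1 + 9 = 26.
x-moment: 7·1058 + 6·556 + 3·567 + 1·328 + 9·490 = 17181; centroid 17181/26 ≈ 660.81.

x ≈ 661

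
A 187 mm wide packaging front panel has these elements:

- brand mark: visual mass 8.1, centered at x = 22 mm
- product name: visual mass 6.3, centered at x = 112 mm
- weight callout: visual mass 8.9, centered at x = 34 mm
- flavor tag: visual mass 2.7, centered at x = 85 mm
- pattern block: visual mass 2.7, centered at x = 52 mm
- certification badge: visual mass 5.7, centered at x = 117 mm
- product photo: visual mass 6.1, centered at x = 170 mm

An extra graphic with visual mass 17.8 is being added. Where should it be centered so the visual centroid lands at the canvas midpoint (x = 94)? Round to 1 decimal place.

New total weight: (8.1 + 6.3 + 8.9 + 2.7 + 2.7 + 5.7 + 6.1) + 17.8 = 58.3.
x: target moment 58.3×94 = 5480.2; current 8.1·22 + 6.3·112 + 8.9·34 + 2.7·85 + 2.7·52 + 5.7·117 + 6.1·170 = 3260.2; the extra graphic supplies 2220.0, so x = 2220.0/17.8 ≈ 124.72.

x ≈ 124.7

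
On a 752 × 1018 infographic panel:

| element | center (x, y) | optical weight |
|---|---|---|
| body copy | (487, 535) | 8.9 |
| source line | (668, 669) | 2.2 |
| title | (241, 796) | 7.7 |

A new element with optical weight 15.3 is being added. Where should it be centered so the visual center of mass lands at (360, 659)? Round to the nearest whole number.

(302, 661)

With the new element, Σw becomes 8.9 + 2.2 + 7.7 + 15.3 = 34.1.
Along x: (7659.6 + 15.3·x) / 34.1 = 360 (existing moment 8.9·487 + 2.2·668 + 7.7·241 = 7659.6) ⇒ x = (12276.0 − 7659.6) / 15.3 ≈ 301.73.
Along y: (12362.5 + 15.3·y) / 34.1 = 659 (existing moment 8.9·535 + 2.2·669 + 7.7·796 = 12362.5) ⇒ y = (22471.9 − 12362.5) / 15.3 ≈ 660.75.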